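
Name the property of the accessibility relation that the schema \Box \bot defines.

□⊥ is valid iff no world has any successor (otherwise □⊥ fails at any world with one).
Conversely, on a frame with emptiness of R the schema holds at every world under every valuation.
Frame condition: \forall x \forall y \neg Rxy.

Emptiness of R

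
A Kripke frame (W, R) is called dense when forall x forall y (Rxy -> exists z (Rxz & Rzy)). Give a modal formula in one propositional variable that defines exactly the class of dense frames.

This is density; the standard corresponding axiom is C4: □□q → □q.

□□q → □q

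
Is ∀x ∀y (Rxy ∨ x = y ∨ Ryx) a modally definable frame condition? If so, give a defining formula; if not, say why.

Any modally definable frame class is closed under disjoint unions.
Take 4 disjoint single-world reflexive frames: each is trivially connected, but their disjoint union has 4 worlds with no edge between distinct components, so it is not connected.
So no modal formula (or set of formulas) defines exactly the connected frames.

Not modally definable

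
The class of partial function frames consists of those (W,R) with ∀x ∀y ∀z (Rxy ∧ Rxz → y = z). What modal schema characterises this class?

The condition is partial functionality. The CD schema ◇p → □p defines it.

◇p → □p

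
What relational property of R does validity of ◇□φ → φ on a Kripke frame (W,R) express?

symmetry: ∀x ∀y (Rxy → Ryx)

This is frame-equivalent to φ → □◇φ (substitute ¬φ for φ and contrapose).
Suppose φ→□◇φ is valid. Take Rxy and set V(φ)={x}. Then φ at x, so □◇φ at x, so ◇φ at y, so some z with Ryz has φ; z=x, i.e. Ryx.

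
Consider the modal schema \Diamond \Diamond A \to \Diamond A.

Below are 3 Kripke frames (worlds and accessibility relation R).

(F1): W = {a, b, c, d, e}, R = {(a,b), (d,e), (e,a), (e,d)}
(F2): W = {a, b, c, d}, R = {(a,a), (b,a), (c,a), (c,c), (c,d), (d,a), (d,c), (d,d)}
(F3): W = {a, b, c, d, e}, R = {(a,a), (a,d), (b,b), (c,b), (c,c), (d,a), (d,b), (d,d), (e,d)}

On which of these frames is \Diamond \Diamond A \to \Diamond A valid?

(F2)

This is the axiom for transitivity; its first-order frame correspondent is \forall x \forall y \forall z (Rxy \wedge Ryz \to Rxz).
(F1): fails — Rde and Red but not Rdd.
(F2): holds.
(F3): fails — Red and Rdb but not Reb.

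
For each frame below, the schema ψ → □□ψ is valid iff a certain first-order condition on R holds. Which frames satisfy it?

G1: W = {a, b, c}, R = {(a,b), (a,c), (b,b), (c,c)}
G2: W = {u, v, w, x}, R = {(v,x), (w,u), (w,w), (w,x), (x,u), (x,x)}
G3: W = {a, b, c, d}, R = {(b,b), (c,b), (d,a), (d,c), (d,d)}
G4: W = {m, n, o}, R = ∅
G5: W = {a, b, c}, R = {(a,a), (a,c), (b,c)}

Frame correspondent (Sahlqvist): ∀x ∀z (xR²z → ∃w (x = w ∧ z = w)) — i.e. a generalized confluence (Geach) condition.
G1: fails — aR²b but a ≠ b.
G2: fails — vR²u but v ≠ u.
G3: fails — cR²b but c ≠ b.
G4: holds.
G5: fails — aR²c but a ≠ c.

G4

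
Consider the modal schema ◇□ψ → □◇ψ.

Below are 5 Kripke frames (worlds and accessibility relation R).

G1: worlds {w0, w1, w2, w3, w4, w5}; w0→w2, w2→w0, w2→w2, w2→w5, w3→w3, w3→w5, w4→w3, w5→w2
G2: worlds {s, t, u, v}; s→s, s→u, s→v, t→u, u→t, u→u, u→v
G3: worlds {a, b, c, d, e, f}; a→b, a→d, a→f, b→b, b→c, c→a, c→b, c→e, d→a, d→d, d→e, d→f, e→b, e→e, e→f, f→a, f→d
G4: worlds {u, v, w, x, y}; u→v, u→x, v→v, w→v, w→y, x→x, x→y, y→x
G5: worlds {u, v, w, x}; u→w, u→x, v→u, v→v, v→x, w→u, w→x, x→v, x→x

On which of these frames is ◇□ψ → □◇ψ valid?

G5

The schema corresponds to convergence: ∀x ∀y ∀z (Rxy ∧ Rxz → ∃w (Ryw ∧ Rzw)).
G1: fails — Rw3w5 and Rw3w3 but w5 and w3 have no common successor.
G2: fails — Rsv and Rsv but v and v have no common successor.
G3: fails — Rab and Rad but b and d have no common successor.
G4: fails — Ruv and Rux but v and x have no common successor.
G5: condition met.
Valid on: G5.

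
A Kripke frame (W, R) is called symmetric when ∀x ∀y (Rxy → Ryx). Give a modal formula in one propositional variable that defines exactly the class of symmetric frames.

The condition is symmetry. The B schema ψ → □◇ψ defines it.
Suppose ψ→□◇ψ is valid. Take Rxy and set V(ψ)={x}. Then ψ at x, so □◇ψ at x, so ◇ψ at y, so some z with Ryz has ψ; z=x, i.e. Ryx.

ψ → □◇ψ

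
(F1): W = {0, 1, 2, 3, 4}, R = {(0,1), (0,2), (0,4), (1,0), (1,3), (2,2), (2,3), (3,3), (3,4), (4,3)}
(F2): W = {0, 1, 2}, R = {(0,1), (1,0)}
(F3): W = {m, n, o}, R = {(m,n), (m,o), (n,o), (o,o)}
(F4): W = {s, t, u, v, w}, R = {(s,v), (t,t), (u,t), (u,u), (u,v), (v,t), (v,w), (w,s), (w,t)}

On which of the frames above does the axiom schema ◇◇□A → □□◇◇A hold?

(F1), (F3)

The schema corresponds to a generalized confluence (Geach) condition: ∀x ∀y ∀z ((xR²y ∧ xR²z) → ∃w (yRw ∧ zR²w)).
(F1): holds.
(F2): fails — 0R²0, 0R²0 but no w with 0Rw and 0R²w.
(F3): holds.
(F4): fails — vR²s, vR²s but no w* with sRw* and sR²w*.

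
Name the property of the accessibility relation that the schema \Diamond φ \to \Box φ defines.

Suppose ◇φ→□φ is valid. Take Rxy, Rxz and set V(φ)={y}. Then ◇φ at x, so □φ at x, so φ at z, i.e. z=y.

Partial functionality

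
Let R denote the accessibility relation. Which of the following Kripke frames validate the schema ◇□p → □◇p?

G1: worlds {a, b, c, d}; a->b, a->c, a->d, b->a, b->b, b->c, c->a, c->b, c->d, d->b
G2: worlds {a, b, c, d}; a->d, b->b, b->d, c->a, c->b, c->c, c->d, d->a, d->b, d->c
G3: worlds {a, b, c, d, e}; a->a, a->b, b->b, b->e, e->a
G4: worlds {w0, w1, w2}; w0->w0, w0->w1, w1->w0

G1, G4

Frame correspondent (Sahlqvist): ∀x ∀y ∀z (Rxy ∧ Rxz → ∃w (Ryw ∧ Rzw)) — i.e. convergence.
G1: ✓.
G2: fails — Rcd and Rca but d and a have no common successor.
G3: fails — Rbb and Rbe but b and e have no common successor.
G4: ✓.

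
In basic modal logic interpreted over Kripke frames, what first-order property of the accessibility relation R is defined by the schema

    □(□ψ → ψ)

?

Suppose □(□ψ→ψ) is valid. Take Rxy and set V(ψ)={w : Ryw}. Then at y, □ψ holds; since □(□ψ→ψ) at x, □ψ→ψ at y, so ψ at y, i.e. Ryy.
Conversely, on a frame with shift-reflexivity the schema holds at every world under every valuation.
Frame condition: ∀x ∀y (Rxy → Ryy).

shift-reflexivity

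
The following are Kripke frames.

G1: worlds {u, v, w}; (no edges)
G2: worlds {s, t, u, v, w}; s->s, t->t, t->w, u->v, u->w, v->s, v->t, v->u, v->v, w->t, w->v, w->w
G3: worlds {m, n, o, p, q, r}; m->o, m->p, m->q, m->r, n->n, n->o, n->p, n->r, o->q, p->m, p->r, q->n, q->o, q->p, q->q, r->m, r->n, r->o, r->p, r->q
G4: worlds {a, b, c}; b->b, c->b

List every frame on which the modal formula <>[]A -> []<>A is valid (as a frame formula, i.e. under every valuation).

G1, G4

This is the axiom for convergence; its first-order frame correspondent is forall x forall y forall z (Rxy & Rxz -> exists w (Ryw & Rzw)).
G1: holds.
G2: fails — Rvt and Rvs but t and s have no common successor.
G3: fails — Rmp and Rmq but p and q have no common successor.
G4: holds.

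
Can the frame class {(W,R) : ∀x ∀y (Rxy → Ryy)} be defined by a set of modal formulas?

Definable; □(□q → q) defines it

Yes: it is shift-reflexivity, defined by the T□ schema □(□q → q).
Suppose □(□q→q) is valid. Take Rxy and set V(q)={w : Ryw}. Then at y, □q holds; since □(□q→q) at x, □q→q at y, so q at y, i.e. Ryy.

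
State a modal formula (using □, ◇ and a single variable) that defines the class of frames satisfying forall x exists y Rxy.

□s → ◇s

The condition is seriality. The D schema □s → ◇s defines it.
Suppose □s→◇s is valid. At any x set V(s)=W. Then □s at x, so ◇s at x, so x has a successor.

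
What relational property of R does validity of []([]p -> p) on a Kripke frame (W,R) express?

Shift-reflexivity

This is the T□ axiom.
It corresponds to shift-reflexivity: forall x forall y (Rxy -> Ryy).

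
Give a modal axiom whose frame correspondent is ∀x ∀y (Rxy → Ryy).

□(□p → p)

The condition is shift-reflexivity. The T□ schema □(□p → p) defines it.
Suppose □(□p→p) is valid. Take Rxy and set V(p)={w : Ryw}. Then at y, □p holds; since □(□p→p) at x, □p→p at y, so p at y, i.e. Ryy.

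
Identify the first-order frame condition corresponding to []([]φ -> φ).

Suppose □(□φ→φ) is valid. Take Rxy and set V(φ)={w : Ryw}. Then at y, □φ holds; since □(□φ→φ) at x, □φ→φ at y, so φ at y, i.e. Ryy.
Conversely, any frame satisfying forall x forall y (Rxy -> Ryy) validates the schema.
Frame condition: forall x forall y (Rxy -> Ryy).

shift-reflexivity: forall x forall y (Rxy -> Ryy)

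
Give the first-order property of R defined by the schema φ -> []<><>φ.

This is a Sahlqvist (Geach-type) schema ◇^0□^0φ → □^1◇^2φ.
Minimal-valuation argument: fix x; take any y with xR^0y and any z with xR^1z. Set V(φ) to the set of worlds R-reachable from y in exactly 0 steps. Then □^0φ holds at y, so the antecedent holds at x; validity forces ◇^2φ at z, giving a w with zR^2w and yR^0w.
First-order correspondent: forall x forall z (xRz -> exists w (x = w & z R^2 w)).

forall x forall z (xRz -> exists w (x = w & z R^2 w))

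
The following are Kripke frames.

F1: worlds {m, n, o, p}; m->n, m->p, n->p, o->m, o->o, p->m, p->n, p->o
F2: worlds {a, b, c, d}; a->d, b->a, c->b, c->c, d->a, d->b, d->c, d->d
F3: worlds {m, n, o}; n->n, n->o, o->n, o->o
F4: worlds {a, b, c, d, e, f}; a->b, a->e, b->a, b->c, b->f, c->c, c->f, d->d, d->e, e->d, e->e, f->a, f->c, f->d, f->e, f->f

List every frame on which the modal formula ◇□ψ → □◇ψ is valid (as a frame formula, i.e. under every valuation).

F3

The schema corresponds to convergence: ∀x ∀y ∀z (Rxy ∧ Rxz → ∃w (Ryw ∧ Rzw)).
F1: fails — Rmn and Rmp but n and p have no common successor.
F2: fails — Rcc and Rcb but c and b have no common successor.
F3: ✓.
F4: fails — Rab and Rae but b and e have no common successor.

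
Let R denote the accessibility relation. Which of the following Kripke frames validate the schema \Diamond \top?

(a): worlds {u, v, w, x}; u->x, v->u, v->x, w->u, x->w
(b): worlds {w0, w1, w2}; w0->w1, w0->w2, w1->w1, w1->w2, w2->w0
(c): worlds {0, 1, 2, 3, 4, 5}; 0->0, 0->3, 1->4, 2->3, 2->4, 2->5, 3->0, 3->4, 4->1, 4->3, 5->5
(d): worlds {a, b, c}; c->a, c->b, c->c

The schema corresponds to seriality: \forall x \exists y Rxy.
(a): holds.
(b): holds.
(c): holds.
(d): fails — world a has no successor.
Valid on: (a), (b), (c).

(a), (b), (c)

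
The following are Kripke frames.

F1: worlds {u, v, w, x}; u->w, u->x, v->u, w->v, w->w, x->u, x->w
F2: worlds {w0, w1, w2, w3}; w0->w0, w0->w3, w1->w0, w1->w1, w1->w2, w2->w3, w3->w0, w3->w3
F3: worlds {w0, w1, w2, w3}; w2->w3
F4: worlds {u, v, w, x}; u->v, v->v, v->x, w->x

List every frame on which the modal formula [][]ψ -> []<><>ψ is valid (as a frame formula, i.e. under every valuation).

This is the axiom for a generalized confluence (Geach) condition; its first-order frame correspondent is forall x forall z (xRz -> exists w (x R^2 w & z R^2 w)).
F1: satisfies the condition.
F2: satisfies the condition.
F3: fails — w2Rw3 but no w with w2R²w and w3R²w.
F4: fails — vRx but no t with vR²t and xR²t.
Valid on: F1, F2.

F1, F2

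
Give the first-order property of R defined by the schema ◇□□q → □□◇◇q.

This is a Sahlqvist (Geach-type) schema ◇^1□^2q → □^2◇^2q.
Minimal-valuation argument: fix x; take any y with xR^1y and any z with xR^2z. Set V(q) to the set of worlds R-reachable from y in exactly 2 steps. Then □^2q holds at y, so the antecedent holds at x; validity forces ◇^2q at z, giving a w with zR^2w and yR^2w.
First-order correspondent: ∀x ∀y ∀z ((xRy ∧ xR²z) → ∃w (yR²w ∧ zR²w)).

∀x ∀y ∀z ((xRy ∧ xR²z) → ∃w (yR²w ∧ zR²w))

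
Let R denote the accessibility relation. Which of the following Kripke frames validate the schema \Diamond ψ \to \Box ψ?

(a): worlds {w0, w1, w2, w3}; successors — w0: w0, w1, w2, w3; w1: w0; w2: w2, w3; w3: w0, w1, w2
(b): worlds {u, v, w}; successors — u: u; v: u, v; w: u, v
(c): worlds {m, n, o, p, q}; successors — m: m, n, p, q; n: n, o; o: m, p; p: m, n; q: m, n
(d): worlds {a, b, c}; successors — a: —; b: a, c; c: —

The schema corresponds to partial functionality: \forall x \forall y \forall z (Rxy \wedge Rxz \to y = z).
(a): fails — w0 sees both w0 and w1.
(b): fails — v sees both u and v.
(c): fails — m sees both m and n.
(d): fails — b sees both a and c.

none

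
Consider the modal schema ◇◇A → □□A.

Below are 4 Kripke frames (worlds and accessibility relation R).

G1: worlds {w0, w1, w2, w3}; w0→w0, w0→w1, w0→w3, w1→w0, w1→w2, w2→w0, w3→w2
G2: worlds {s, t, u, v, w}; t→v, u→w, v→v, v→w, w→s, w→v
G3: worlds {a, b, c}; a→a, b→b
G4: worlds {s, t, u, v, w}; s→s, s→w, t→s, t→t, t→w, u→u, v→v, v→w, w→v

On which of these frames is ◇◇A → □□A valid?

This is the axiom for a generalized confluence (Geach) condition; its first-order frame correspondent is ∀x ∀y ∀z ((xR²y ∧ xR²z) → ∃w (y = w ∧ z = w)).
G1: fails — w0R²w0, w0R²w1 but w0 ≠ w1.
G2: fails — tR²v, tR²w but v ≠ w.
G3: ✓.
G4: fails — sR²s, sR²v but s ≠ v.

G3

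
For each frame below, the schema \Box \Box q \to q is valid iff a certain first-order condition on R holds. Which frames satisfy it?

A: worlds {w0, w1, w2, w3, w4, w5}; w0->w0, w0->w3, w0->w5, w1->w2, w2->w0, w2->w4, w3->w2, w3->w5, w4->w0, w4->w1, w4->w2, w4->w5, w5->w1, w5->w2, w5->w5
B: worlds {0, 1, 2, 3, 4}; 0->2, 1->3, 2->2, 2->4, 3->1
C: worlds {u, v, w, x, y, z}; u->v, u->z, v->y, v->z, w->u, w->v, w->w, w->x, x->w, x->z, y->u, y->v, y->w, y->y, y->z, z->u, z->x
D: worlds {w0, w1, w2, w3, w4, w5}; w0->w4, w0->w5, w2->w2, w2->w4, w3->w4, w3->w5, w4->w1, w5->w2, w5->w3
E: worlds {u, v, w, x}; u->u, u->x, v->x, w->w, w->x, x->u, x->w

The schema corresponds to a generalized confluence (Geach) condition: \forall x \exists w (x R^2 w \wedge x = w).
A: fails — at w1 but no w with w1R²w and w1=w.
B: fails — at 0 but no w with 0R²w and 0=w.
C: condition met.
D: fails — at w0 but no w with w0R²w and w0=w.
E: fails — at v but no t with vR²t and v=t.

C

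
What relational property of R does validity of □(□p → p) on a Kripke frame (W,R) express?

This is the T□ axiom.
Its frame correspondent is shift-reflexivity — ∀x ∀y (Rxy → Ryy).

Shift-reflexivity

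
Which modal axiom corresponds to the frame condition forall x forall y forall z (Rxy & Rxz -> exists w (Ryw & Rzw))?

The condition is convergence. The .2 schema ◇□ψ → □◇ψ defines it.
Suppose ◇□ψ→□◇ψ is valid. Take Rxy, Rxz and set V(ψ)={w : Ryw}. Then □ψ at y so ◇□ψ at x, so □◇ψ at x, so ◇ψ at z, giving w with Rzw and Ryw.

◇□ψ → □◇ψ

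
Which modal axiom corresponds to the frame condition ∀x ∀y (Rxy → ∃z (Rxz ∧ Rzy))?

The condition is density. The C4 schema □□ψ → □ψ defines it.
Suppose □□ψ→□ψ is valid. Take Rxy and set V(ψ)={w : xR²w}. Then □□ψ at x, so □ψ at x, so ψ at y, i.e. ∃z(Rxz∧Rzy).

□□ψ → □ψ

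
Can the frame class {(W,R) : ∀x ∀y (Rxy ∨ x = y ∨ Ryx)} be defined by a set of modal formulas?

No — not modally definable

Any modally definable frame class is closed under disjoint unions.
Take 3 disjoint single-world reflexive frames: each is trivially connected, but their disjoint union has 3 worlds with no edge between distinct components, so it is not connected.
So no modal formula (or set of formulas) defines exactly the connected frames.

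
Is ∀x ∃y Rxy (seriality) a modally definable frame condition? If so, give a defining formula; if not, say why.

Yes: it is seriality, defined by the D schema □p → ◇p.
Suppose □p→◇p is valid. At any x set V(p)=W. Then □p at x, so ◇p at x, so x has a successor.

Yes — defined by □p → ◇p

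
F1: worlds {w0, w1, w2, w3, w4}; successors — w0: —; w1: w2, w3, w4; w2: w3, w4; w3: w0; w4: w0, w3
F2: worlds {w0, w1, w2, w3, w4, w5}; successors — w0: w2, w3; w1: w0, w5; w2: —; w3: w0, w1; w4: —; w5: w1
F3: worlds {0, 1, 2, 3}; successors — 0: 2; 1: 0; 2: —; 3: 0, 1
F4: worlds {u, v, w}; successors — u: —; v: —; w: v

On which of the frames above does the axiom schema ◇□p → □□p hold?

F4

Frame correspondent (Sahlqvist): ∀x ∀y ∀z ((xRy ∧ xR²z) → ∃w (yRw ∧ z = w)) — i.e. a generalized confluence (Geach) condition.
F1: fails — w1Rw2, w1R²w0 but no w with w2Rw and w0=w.
F2: fails — w0Rw2, w0R²w0 but no w with w2Rw and w0=w.
F3: fails — 3R0, 3R²0 but no w with 0Rw and 0=w.
F4: ✓.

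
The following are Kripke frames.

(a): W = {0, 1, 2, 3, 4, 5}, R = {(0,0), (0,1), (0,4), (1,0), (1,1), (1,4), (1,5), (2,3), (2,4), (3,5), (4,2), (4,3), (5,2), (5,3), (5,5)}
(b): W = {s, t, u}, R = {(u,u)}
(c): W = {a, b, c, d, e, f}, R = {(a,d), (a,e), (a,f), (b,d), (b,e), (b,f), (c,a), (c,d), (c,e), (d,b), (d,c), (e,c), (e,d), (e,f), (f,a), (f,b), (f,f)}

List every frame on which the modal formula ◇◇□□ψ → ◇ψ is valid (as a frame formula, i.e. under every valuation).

The schema corresponds to a generalized confluence (Geach) condition: ∀x ∀y (xR²y → ∃w (yR²w ∧ xRw)).
(a): fails — 0R²2 but no w with 2R²w and 0Rw.
(b): satisfies the condition.
(c): fails — dR²d but no w with dR²w and dRw.
Valid on: (b).

(b)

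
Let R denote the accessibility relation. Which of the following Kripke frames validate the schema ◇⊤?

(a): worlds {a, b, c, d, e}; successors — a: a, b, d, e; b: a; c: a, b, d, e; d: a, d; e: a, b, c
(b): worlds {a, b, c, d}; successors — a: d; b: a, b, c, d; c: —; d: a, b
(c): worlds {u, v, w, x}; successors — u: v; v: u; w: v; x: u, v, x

Frame correspondent (Sahlqvist): ∀x ∃y Rxy — i.e. seriality.
(a): ✓.
(b): fails — world c has no successor.
(c): ✓.

(a), (c)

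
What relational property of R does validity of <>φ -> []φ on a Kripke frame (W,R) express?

partial functionality

This schema is the CD axiom.
It corresponds to partial functionality: forall x forall y forall z (Rxy & Rxz -> y = z).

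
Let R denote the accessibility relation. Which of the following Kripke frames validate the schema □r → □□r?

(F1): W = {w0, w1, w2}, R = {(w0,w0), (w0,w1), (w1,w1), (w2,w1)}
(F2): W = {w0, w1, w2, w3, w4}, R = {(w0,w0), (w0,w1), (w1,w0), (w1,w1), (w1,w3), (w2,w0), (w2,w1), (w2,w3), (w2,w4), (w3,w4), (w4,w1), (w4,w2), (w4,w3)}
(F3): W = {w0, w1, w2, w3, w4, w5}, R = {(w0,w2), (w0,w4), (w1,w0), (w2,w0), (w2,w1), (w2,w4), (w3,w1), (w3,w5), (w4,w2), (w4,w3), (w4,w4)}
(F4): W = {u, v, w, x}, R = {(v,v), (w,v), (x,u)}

Frame correspondent (Sahlqvist): ∀x ∀y ∀z (Rxy ∧ Ryz → Rxz) — i.e. transitivity.
(F1): condition met.
(F2): fails — Rw2w4 and Rw4w2 but not Rw2w2.
(F3): fails — Rw1w0 and Rw0w4 but not Rw1w4.
(F4): condition met.
Valid on: (F1), (F4).

(F1), (F4)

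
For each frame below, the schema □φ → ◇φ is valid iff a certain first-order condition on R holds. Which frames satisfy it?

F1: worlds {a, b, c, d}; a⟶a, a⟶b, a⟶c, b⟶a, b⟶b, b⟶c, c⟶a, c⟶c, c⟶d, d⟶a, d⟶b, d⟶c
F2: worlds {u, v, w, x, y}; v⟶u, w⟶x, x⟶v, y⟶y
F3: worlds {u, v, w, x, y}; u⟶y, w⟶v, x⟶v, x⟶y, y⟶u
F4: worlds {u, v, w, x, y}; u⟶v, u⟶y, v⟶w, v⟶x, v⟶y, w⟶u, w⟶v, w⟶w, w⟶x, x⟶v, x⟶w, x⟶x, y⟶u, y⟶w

F1, F4

This is the axiom for seriality; its first-order frame correspondent is ∀x ∃y Rxy.
F1: condition met.
F2: fails — world u has no successor.
F3: fails — world v has no successor.
F4: condition met.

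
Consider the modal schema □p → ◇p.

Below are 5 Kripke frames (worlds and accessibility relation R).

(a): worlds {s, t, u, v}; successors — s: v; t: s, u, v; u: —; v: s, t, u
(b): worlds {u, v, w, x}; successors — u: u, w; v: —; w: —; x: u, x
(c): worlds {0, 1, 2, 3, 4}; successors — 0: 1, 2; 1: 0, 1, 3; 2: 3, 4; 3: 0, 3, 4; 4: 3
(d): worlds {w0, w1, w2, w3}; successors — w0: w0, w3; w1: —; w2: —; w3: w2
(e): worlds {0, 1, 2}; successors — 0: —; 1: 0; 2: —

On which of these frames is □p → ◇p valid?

The schema corresponds to seriality: ∀x ∃y Rxy.
(a): fails — world u has no successor.
(b): fails — world v has no successor.
(c): ✓.
(d): fails — world w1 has no successor.
(e): fails — world 0 has no successor.

(c)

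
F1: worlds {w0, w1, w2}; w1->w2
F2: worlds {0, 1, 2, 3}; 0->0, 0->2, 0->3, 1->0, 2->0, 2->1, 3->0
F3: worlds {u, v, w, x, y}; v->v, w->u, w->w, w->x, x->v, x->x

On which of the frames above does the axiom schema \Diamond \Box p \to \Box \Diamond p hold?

The schema corresponds to convergence: \forall x \forall y \forall z (Rxy \wedge Rxz \to \exists w (Ryw \wedge Rzw)).
F1: fails — Rw1w2 and Rw1w2 but w2 and w2 have no common successor.
F2: satisfies the condition.
F3: fails — Rww and Rwu but w and u have no common successor.

F2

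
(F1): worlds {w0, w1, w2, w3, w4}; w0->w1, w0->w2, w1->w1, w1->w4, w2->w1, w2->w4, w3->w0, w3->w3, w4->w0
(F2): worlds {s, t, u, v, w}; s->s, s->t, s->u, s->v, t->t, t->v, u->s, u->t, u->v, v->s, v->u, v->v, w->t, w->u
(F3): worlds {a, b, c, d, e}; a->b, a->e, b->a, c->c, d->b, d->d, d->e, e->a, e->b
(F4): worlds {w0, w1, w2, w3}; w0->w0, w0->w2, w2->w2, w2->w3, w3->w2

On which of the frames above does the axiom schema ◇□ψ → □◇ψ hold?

(F2), (F4)

This is the axiom for convergence; its first-order frame correspondent is ∀x ∀y ∀z (Rxy ∧ Rxz → ∃w (Ryw ∧ Rzw)).
(F1): fails — Rw1w1 and Rw1w4 but w1 and w4 have no common successor.
(F2): ✓.
(F3): fails — Rdd and Rdb but d and b have no common successor.
(F4): ✓.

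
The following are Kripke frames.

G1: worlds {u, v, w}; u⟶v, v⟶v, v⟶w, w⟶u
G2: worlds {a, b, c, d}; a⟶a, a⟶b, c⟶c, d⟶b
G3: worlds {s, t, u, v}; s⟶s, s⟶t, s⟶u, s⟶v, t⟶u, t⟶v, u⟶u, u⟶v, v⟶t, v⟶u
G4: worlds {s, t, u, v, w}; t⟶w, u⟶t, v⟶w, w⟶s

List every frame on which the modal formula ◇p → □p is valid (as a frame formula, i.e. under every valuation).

The schema corresponds to partial functionality: ∀x ∀y ∀z (Rxy ∧ Rxz → y = z).
G1: fails — v sees both v and w.
G2: fails — a sees both a and b.
G3: fails — s sees both s and t.
G4: holds.

G4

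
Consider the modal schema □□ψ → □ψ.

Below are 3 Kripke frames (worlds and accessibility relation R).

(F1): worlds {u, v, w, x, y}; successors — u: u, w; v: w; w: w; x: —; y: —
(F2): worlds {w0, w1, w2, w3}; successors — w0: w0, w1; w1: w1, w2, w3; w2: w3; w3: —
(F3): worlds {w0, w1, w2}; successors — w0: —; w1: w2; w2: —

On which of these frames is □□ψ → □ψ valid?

The schema corresponds to density: ∀x ∀y (Rxy → ∃z (Rxz ∧ Rzy)).
(F1): condition met.
(F2): fails — Rw2w3 but no z with Rw2z and Rzw3.
(F3): fails — Rw1w2 but no z with Rw1z and Rzw2.

(F1)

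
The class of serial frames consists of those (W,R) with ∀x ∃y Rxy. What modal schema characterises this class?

□s → ◇s

This is seriality; the standard corresponding axiom is D: □s → ◇s.
Suppose □s→◇s is valid. At any x set V(s)=W. Then □s at x, so ◇s at x, so x has a successor.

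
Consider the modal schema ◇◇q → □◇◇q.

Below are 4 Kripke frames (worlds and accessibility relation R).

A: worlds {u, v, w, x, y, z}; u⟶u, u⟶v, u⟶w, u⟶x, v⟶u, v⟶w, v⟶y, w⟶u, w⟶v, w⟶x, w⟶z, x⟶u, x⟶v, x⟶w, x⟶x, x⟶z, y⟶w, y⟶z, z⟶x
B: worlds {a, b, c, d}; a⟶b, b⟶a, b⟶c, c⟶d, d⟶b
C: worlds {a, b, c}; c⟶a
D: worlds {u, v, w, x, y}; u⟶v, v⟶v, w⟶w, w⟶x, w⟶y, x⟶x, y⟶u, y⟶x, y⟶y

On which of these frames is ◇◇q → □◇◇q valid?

C

This is the axiom for a generalized confluence (Geach) condition; its first-order frame correspondent is ∀x ∀y ∀z ((xR²y ∧ xRz) → ∃w (y = w ∧ zR²w)).
A: fails — uR²y, uRv but no t with y=t and vR²t.
B: fails — aR²a, aRb but no w with a=w and bR²w.
C: holds.
D: fails — wR²u, wRx but no t with u=t and xR²t.
Valid on: C.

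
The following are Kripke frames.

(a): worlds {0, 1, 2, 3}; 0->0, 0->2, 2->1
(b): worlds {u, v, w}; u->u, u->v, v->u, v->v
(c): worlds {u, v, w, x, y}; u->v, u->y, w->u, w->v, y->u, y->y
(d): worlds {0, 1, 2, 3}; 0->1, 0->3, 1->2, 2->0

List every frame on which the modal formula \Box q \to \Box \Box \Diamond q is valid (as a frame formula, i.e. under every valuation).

Frame correspondent (Sahlqvist): \forall x \forall z (x R^2 z \to \exists w (xRw \wedge zRw)) — i.e. a generalized confluence (Geach) condition.
(a): fails — 0R²1 but no w with 0Rw and 1Rw.
(b): holds.
(c): fails — wR²v but no t with wRt and vRt.
(d): fails — 0R²2 but no w with 0Rw and 2Rw.
Valid on: (b).

(b)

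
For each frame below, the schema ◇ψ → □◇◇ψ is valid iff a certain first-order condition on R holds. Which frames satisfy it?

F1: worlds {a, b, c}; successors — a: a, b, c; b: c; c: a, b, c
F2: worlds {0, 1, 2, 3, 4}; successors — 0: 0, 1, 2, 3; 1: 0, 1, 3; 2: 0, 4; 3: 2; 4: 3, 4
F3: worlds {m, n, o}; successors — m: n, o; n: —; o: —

F1

Frame correspondent (Sahlqvist): ∀x ∀y ∀z ((xRy ∧ xRz) → ∃w (y = w ∧ zR²w)) — i.e. a generalized confluence (Geach) condition.
F1: satisfies the condition.
F2: fails — 0R1, 0R3 but no w with 1=w and 3R²w.
F3: fails — mRn, mRn but no w with n=w and nR²w.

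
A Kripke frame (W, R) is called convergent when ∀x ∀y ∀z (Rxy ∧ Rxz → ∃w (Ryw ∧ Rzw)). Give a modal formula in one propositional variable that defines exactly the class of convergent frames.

This is convergence; the standard corresponding axiom is .2: ◇□p → □◇p.
Suppose ◇□p→□◇p is valid. Take Rxy, Rxz and set V(p)={w : Ryw}. Then □p at y so ◇□p at x, so □◇p at x, so ◇p at z, giving w with Rzw and Ryw.

◇□p → □◇p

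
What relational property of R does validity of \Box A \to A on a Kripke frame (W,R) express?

Suppose □A→A is valid. At any x set V(A)={w : Rxw}. Then □A holds at x, so A holds at x, i.e. Rxx.

reflexivity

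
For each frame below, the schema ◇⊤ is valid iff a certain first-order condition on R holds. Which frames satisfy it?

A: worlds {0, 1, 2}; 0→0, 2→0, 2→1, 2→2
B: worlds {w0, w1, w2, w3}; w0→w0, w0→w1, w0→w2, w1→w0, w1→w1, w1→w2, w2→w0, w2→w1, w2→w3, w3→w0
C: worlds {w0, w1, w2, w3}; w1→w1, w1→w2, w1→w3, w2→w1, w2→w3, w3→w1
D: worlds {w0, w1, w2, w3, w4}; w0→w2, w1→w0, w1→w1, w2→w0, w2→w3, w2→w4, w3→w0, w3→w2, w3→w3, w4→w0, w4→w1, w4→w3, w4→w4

Frame correspondent (Sahlqvist): ∀x ∃y Rxy — i.e. seriality.
A: fails — world 1 has no successor.
B: holds.
C: fails — world w0 has no successor.
D: holds.
Valid on: B, D.

B, D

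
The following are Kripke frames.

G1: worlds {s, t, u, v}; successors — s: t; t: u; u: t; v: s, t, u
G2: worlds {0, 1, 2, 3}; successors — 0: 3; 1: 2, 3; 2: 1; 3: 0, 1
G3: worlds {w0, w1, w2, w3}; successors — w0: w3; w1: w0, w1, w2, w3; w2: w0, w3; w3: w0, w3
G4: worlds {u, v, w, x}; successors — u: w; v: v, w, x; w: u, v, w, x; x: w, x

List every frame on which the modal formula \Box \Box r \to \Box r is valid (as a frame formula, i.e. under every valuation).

Frame correspondent (Sahlqvist): \forall x \forall y (Rxy \to \exists z (Rxz \wedge Rzy)) — i.e. density.
G1: fails — Rut but no z with Ruz and Rzt.
G2: fails — R31 but no z with R3z and Rz1.
G3: ✓.
G4: ✓.
Valid on: G3, G4.

G3, G4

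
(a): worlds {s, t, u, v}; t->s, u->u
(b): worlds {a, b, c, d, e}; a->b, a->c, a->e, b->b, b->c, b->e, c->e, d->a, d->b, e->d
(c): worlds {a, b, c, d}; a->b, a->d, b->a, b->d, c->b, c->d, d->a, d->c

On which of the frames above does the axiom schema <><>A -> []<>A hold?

The schema corresponds to a generalized confluence (Geach) condition: forall x forall y forall z ((x R^2 y & xRz) -> exists w (y = w & zRw)).
(a): ✓.
(b): fails — aR²b, aRc but no w with b=w and cRw.
(c): fails — aR²c, aRb but no w with c=w and bRw.

(a)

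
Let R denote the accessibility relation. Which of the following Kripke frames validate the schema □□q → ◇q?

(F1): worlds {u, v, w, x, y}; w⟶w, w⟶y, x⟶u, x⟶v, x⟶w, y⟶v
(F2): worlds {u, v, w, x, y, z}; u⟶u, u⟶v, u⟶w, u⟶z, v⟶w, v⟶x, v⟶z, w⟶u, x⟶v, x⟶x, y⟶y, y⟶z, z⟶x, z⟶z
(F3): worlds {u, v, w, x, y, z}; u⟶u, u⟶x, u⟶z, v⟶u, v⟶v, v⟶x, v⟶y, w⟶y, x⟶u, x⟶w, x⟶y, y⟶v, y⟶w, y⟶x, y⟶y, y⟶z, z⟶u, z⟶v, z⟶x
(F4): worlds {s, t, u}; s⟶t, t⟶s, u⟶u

The schema corresponds to a generalized confluence (Geach) condition: ∀x ∃w (xR²w ∧ xRw).
(F1): fails — at u but no t with uR²t and uRt.
(F2): ✓.
(F3): ✓.
(F4): fails — at s but no w with sR²w and sRw.
Valid on: (F2), (F3).

(F2), (F3)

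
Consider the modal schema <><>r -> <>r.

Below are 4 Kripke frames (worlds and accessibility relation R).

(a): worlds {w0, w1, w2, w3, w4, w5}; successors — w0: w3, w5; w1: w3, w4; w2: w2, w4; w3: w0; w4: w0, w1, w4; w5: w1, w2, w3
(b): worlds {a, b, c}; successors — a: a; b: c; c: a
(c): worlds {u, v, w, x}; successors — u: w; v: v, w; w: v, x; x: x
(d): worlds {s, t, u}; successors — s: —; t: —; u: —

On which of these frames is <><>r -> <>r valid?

(d)

The schema corresponds to transitivity: forall x forall y forall z (Rxy & Ryz -> Rxz).
(a): fails — Rw2w4 and Rw4w1 but not Rw2w1.
(b): fails — Rbc and Rca but not Rba.
(c): fails — Ruw and Rwx but not Rux.
(d): holds.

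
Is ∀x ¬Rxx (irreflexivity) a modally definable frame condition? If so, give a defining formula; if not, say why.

Any modally definable frame class is closed under surjective bounded morphisms.
The 5-cycle (worlds 0,1,2,3,4 with 0→1→2→3→4→0) is irreflexive, and the map sending every world to a single reflexive point • is a surjective bounded morphism (forth: every edge maps to (•,•); back: every world has a successor). So any modal formula valid on the 5-cycle is also valid on the reflexive point, which is not irreflexive.
So no modal formula (or set of formulas) defines exactly the irreflexive frames.

Not definable by any modal formula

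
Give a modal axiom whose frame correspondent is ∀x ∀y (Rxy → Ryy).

The condition is shift-reflexivity. The T□ schema □(□r → r) defines it.
Suppose □(□r→r) is valid. Take Rxy and set V(r)={w : Ryw}. Then at y, □r holds; since □(□r→r) at x, □r→r at y, so r at y, i.e. Ryy.

□(□r → r)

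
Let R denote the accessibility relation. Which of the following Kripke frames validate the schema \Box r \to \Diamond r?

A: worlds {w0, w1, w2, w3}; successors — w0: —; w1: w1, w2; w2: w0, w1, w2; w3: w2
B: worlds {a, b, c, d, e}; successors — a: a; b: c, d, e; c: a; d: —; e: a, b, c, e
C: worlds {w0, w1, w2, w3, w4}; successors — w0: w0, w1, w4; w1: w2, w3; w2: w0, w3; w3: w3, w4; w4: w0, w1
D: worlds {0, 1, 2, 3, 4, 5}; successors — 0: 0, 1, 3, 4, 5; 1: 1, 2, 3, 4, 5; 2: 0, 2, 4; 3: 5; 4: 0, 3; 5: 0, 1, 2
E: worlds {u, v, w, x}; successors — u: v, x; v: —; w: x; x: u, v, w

C, D

This is the axiom for seriality; its first-order frame correspondent is \forall x \exists y Rxy.
A: fails — world w0 has no successor.
B: fails — world d has no successor.
C: holds.
D: holds.
E: fails — world v has no successor.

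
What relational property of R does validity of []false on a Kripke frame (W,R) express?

This is the Ver axiom.
Its frame correspondent is emptiness of R — forall x forall y ~Rxy.

emptiness of R: forall x forall y ~Rxy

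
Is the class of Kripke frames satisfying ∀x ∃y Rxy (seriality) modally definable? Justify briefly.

Yes: it is seriality, defined by the D schema □r → ◇r.
Suppose □r→◇r is valid. At any x set V(r)=W. Then □r at x, so ◇r at x, so x has a successor.

Yes — defined by □r → ◇r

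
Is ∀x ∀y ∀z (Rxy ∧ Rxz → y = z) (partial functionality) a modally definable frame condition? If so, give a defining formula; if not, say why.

Yes — defined by ◇p → □p

This is a Sahlqvist condition; the CD axiom ◇p → □p defines it.
Suppose ◇p→□p is valid. Take Rxy, Rxz and set V(p)={y}. Then ◇p at x, so □p at x, so p at z, i.e. z=y.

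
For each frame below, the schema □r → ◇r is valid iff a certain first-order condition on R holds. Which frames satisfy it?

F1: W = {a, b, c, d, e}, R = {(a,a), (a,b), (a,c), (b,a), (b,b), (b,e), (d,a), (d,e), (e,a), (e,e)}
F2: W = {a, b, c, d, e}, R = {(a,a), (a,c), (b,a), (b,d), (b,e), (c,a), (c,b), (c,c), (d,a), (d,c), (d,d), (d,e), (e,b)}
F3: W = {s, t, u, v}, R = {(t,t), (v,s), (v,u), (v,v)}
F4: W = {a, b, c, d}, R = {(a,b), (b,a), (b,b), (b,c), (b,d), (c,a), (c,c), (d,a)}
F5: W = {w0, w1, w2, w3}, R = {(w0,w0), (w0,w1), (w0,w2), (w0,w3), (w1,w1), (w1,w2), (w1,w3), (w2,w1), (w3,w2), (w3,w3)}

The schema corresponds to seriality: ∀x ∃y Rxy.
F1: fails — world c has no successor.
F2: condition met.
F3: fails — world s has no successor.
F4: condition met.
F5: condition met.

F2, F4, F5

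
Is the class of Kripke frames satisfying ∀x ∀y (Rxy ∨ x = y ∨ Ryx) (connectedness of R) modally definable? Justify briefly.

Any modally definable frame class is closed under disjoint unions.
Take 3 disjoint single-world reflexive frames: each is trivially connected, but their disjoint union has 3 worlds with no edge between distinct components, so it is not connected.
So no modal formula (or set of formulas) defines exactly the connected frames.

Not modally definable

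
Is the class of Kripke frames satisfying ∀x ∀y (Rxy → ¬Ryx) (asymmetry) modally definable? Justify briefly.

No — not modally definable

Modal frame validity is preserved under surjective bounded morphisms.
The 3-cycle (worlds s,t,u with s→t→u→s) is asymmetric. Mapping every world to a single reflexive point • is a surjective bounded morphism, and the reflexive point is not asymmetric (R•• but asymmetry requires ¬R••).
So the class is not modally definable.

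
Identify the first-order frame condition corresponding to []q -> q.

Suppose □q→q is valid. At any x set V(q)={w : Rxw}. Then □q holds at x, so q holds at x, i.e. Rxx.

Reflexivity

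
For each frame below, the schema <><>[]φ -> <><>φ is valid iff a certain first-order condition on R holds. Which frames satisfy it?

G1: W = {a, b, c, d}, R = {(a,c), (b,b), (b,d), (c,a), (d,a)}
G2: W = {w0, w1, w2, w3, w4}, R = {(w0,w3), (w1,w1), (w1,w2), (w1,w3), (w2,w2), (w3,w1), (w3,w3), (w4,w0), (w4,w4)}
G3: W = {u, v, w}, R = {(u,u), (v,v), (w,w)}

G2, G3

The schema corresponds to a generalized confluence (Geach) condition: forall x forall y (x R^2 y -> exists w (yRw & x R^2 w)).
G1: fails — aR²a but no w with aRw and aR²w.
G2: holds.
G3: holds.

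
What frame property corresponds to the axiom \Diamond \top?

Seriality

◇⊤ holds at w iff w has a successor, so frame-validity of ◇⊤ is exactly seriality. Equivalently via □q → ◇q:
Suppose □q→◇q is valid. At any x set V(q)=W. Then □q at x, so ◇q at x, so x has a successor.
The converse is a direct semantic check.
So the correspondent is seriality.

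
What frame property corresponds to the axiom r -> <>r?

reflexivity: forall x Rxx

This is a form of the T axiom.
It corresponds to reflexivity: forall x Rxx.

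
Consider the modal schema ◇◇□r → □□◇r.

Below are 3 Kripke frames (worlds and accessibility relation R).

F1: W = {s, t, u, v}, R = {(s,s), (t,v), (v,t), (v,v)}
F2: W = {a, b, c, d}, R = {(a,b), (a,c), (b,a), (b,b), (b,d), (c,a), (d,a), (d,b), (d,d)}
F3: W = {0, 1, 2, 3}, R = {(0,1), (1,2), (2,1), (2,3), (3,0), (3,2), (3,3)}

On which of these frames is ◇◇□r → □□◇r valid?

Frame correspondent (Sahlqvist): ∀x ∀y ∀z ((xR²y ∧ xR²z) → ∃w (yRw ∧ zRw)) — i.e. a generalized confluence (Geach) condition.
F1: ✓.
F2: fails — bR²a, bR²c but no w with aRw and cRw.
F3: fails — 2R²0, 2R²3 but no w with 0Rw and 3Rw.
Valid on: F1.

F1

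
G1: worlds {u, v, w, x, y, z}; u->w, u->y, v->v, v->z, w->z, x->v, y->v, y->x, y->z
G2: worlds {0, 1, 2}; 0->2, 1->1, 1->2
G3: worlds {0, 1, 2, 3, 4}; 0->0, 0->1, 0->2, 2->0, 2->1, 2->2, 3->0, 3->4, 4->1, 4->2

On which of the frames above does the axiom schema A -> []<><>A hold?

none

This is the axiom for a generalized confluence (Geach) condition; its first-order frame correspondent is forall x forall z (xRz -> exists w (x = w & z R^2 w)).
G1: fails — uRw but no t with u=t and wR²t.
G2: fails — 0R2 but no w with 0=w and 2R²w.
G3: fails — 0R1 but no w with 0=w and 1R²w.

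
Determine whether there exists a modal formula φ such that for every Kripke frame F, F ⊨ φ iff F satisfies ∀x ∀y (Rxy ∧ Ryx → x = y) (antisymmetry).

No — not modally definable

Modal frame validity is preserved under surjective bounded morphisms.
The 8-cycle (worlds w0,w1,w2,w3,w4,w5,w6,w7 with w0→w1→w2→w3→w4→w5→w6→w7→w0) is antisymmetric. Sending even-indexed worlds to s and odd-indexed worlds to t is a surjective bounded morphism onto the two-world frame with s↔t, which is not antisymmetric.
So no modal formula (or set of formulas) defines exactly the antisymmetric frames.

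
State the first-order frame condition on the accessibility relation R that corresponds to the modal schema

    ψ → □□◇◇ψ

∀x ∀z (xR²z → ∃w (x = w ∧ zR²w))

This is a Sahlqvist (Geach-type) schema ◇^0□^0ψ → □^2◇^2ψ.
Minimal-valuation argument: fix x; take any y with xR^0y and any z with xR^2z. Set V(ψ) to the set of worlds R-reachable from y in exactly 0 steps. Then □^0ψ holds at y, so the antecedent holds at x; validity forces ◇^2ψ at z, giving a w with zR^2w and yR^0w.
First-order correspondent: ∀x ∀z (xR²z → ∃w (x = w ∧ zR²w)).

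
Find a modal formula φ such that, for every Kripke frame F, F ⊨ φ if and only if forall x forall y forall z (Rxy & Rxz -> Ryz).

◇ψ → □◇ψ

This is the Euclidean property; the standard corresponding axiom is 5: ◇ψ → □◇ψ.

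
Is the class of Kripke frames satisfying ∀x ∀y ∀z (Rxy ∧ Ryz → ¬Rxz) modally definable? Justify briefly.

Any modally definable frame class is closed under surjective bounded morphisms.
The 5-cycle (worlds a,b,c,d,e with a→b→c→d→e→a) is intransitive. Mapping every world to a single reflexive point • is a surjective bounded morphism; the reflexive point is not intransitive (R••∧R•• but R••).
Hence intransitivity is not modally definable.

No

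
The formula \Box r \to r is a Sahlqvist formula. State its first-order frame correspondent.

This is the T axiom.
It corresponds to reflexivity: \forall x Rxx.

reflexivity: \forall x Rxx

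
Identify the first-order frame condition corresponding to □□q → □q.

density

Suppose □□q→□q is valid. Take Rxy and set V(q)={w : xR²w}. Then □□q at x, so □q at x, so q at y, i.e. ∃z(Rxz∧Rzy).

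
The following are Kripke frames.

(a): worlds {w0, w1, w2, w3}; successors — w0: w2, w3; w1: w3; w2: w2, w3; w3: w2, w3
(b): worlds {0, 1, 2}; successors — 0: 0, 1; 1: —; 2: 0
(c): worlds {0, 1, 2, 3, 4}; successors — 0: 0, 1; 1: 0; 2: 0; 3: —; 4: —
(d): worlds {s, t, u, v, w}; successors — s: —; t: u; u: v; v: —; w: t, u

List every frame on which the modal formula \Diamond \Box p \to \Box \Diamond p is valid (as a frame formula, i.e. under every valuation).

(a), (c)

The schema corresponds to convergence: \forall x \forall y \forall z (Rxy \wedge Rxz \to \exists w (Ryw \wedge Rzw)).
(a): satisfies the condition.
(b): fails — R00 and R01 but 0 and 1 have no common successor.
(c): satisfies the condition.
(d): fails — Ruv and Ruv but v and v have no common successor.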